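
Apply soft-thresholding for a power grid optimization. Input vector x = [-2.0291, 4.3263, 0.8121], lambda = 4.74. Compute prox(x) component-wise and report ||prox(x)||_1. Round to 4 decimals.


Soft-thresholding with lambda = 4.74:
prox(-2.0291) = sign(-2.0291)*max(|-2.0291| - 4.74, 0) = 0.0
prox(4.3263) = sign(4.3263)*max(|4.3263| - 4.74, 0) = 0.0
prox(0.8121) = sign(0.8121)*max(|0.8121| - 4.74, 0) = 0.0
prox(x) = [0.0, 0.0, 0.0]
||prox(x)||_1 = 0.0 + 0.0 + 0.0 = 0.0


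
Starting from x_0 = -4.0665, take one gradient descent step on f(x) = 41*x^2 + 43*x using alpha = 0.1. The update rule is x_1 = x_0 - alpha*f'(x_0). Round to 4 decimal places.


We compute the gradient at x_0 and apply the update.
f'(x) = 82*x + 43
f'(-4.0665) = 82*-4.0665 + 43 = -290.453
x_1 = -4.0665 - 0.1*-290.453 = 24.9788


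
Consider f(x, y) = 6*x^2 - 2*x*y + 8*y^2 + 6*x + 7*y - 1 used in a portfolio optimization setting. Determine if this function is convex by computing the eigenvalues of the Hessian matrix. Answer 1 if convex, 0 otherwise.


The Hessian of f(x,y) = 6*x^2 - 2*x*y + 8*y^2 + 6*x + 7*y - 1 is:
H = [[12, -2], [-2, 16]]
Trace = 12 + 16 = 28
Determinant = 12*16 - (-2)^2 = 188
Discriminant = (28)^2 - 4*188 = 32.0
Eigenvalues: lambda_1 = 11.1716, lambda_2 = 16.8284
The function is convex.

1


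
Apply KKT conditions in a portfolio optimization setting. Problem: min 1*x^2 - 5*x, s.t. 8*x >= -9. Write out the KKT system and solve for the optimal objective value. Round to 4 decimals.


Step 1: Try lambda = 0 (constraint inactive).
Stationarity: 2*1*x - 5 = 0
x* = 5/(2*1) = 2.5
Check constraint: 8*2.5 = 20.0 >= -9 -- satisfied.
Step 2: Compute optimal value.
f(x*) = 1*2.5^2 - 5*2.5 = -6.25


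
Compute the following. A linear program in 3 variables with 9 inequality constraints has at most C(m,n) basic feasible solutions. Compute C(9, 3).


Each vertex corresponds to some choice of n active constraints out of m, so the number of vertices is at most C(m, n) = m! / (n!(m-n)!).
m = 9, n = 3
Numerator: 9 * 8 * 7
Denominator: 3! = 6
C(9, 3) = 84


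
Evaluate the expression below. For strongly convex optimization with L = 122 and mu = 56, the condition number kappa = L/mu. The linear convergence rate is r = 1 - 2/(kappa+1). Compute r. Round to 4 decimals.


Step 1: Compute the condition number.
kappa = L/mu = 122/56 = 2.1786
Step 2: Compute the convergence rate.
r = 1 - 2/(kappa + 1) = 1 - 2*mu/(L + mu) = (L - mu)/(L + mu) = 66/178 = 0.3708


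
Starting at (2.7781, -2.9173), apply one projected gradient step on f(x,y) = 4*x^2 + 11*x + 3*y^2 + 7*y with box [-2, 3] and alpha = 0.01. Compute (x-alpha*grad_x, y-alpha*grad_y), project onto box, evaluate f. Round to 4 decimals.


Step 1: Compute gradient at (2.7781, -2.9173).
grad_x = 2*4*2.7781 + 11 = 33.2248
grad_y = 2*3*-2.9173 + 7 = -10.5038
Step 2: Gradient step.
x_raw = 2.7781 - 0.01*33.2248 = 2.4459
y_raw = -2.9173 - 0.01*-10.5038 = -2.8123
Step 3: Project onto [-2, 3].
x_proj = clip(2.4459) = 2.4459
y_proj = clip(-2.8123) = -2.0
Step 4: Evaluate f.
f(2.4459, -2.0) = 48.8331


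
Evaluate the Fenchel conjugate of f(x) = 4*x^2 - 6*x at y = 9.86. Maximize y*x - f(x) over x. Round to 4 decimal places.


f*(y) = sup_x {y*x - a*x^2 - b*x} = sup_x {(y-b)*x - a*x^2}
FOC: (y - b) - 2a*x = 0 => x* = (y - b)/(2a)
x* = (9.86 + 6)/(2*4) = 1.9825
f*(9.86) = (y-b)^2/(4a) = (9.86 + 6)^2/(4*4)
= 251.5396/16 = 15.7212


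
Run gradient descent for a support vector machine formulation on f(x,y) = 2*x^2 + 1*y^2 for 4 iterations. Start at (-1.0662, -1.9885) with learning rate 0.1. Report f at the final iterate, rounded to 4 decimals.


Gradient descent on f(x,y) = 2*x^2 + 1*y^2.
Starting point: (-1.0662, -1.9885), alpha = 0.1
Step 1: grad_x = 2*2*-1.0662 = -4.2648, grad_y = 2*1*-1.9885 = -3.977
  x_1 = -1.0662 - 0.1*-4.2648 = -0.6397
  y_1 = -1.9885 - 0.1*-3.977 = -1.5908
Step 2: grad_x = 2*2*-0.6397 = -2.5589, grad_y = 2*1*-1.5908 = -3.1816
  x_2 = -0.6397 - 0.1*-2.5589 = -0.3838
  y_2 = -1.5908 - 0.1*-3.1816 = -1.2726
Step 3: grad_x = 2*2*-0.3838 = -1.5353, grad_y = 2*1*-1.2726 = -2.5453
  x_3 = -0.3838 - 0.1*-1.5353 = -0.2303
  y_3 = -1.2726 - 0.1*-2.5453 = -1.0181
Step 4: grad_x = 2*2*-0.2303 = -0.9212, grad_y = 2*1*-1.0181 = -2.0362
  x_4 = -0.2303 - 0.1*-0.9212 = -0.1382
  y_4 = -1.0181 - 0.1*-2.0362 = -0.8145
f(-0.1382, -0.8145) = 2*(-0.1382)^2 + 1*(-0.8145)^2 = 0.7016


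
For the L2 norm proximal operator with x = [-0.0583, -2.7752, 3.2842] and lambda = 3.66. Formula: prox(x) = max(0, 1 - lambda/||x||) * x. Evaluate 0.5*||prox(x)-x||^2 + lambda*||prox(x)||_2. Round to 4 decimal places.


Step 1: Compute ||x||.
||x|| = 4.3001
Step 2: Compute scaling factor.
scale = max(0, 1 - 3.66/4.3001) = 0.1489
Step 3: prox(x) = [-0.0087, -0.4131, 0.4889]
||prox(x)|| = 0.6401
Step 4: Proximal objective.
0.5*||prox-x||^2 = 6.6978
lambda*||prox|| = 2.3428
Total = 9.0407


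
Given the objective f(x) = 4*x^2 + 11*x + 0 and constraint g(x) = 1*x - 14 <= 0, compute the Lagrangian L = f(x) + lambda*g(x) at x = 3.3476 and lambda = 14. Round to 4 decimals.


Step 1: Evaluate f(x).
f(3.3476) = 4*3.3476^2 + 11*3.3476 + 0 = 81.6493
Step 2: Evaluate g(x).
g(3.3476) = 1*3.3476 - 14 = -10.6524
Step 3: Compute Lagrangian.
L = 81.6493 + 14*-10.6524 = -67.4843


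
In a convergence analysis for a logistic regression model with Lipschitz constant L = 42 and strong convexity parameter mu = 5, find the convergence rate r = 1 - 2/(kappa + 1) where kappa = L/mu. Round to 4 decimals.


Step 1: Compute the condition number.
kappa = L/mu = 42/5 = 8.4
Step 2: Compute the convergence rate.
r = 1 - 2/(kappa + 1) = 1 - 2*mu/(L + mu) = (L - mu)/(L + mu) = 37/47 = 0.7872


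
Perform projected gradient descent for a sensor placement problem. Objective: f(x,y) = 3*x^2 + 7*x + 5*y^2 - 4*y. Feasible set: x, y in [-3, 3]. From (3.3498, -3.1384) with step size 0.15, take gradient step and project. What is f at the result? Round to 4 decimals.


Step 1: Compute gradient at (3.3498, -3.1384).
grad_x = 2*3*3.3498 + 7 = 27.0988
grad_y = 2*5*-3.1384 - 4 = -35.384
Step 2: Gradient step.
x_raw = 3.3498 - 0.15*27.0988 = -0.715
y_raw = -3.1384 - 0.15*-35.384 = 2.1692
Step 3: Project onto [-3, 3].
x_proj = clip(-0.715) = -0.715
y_proj = clip(2.1692) = 2.1692
Step 4: Evaluate f.
f(-0.715, 2.1692) = 11.379


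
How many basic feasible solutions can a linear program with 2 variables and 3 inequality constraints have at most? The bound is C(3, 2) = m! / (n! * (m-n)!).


Each vertex corresponds to some choice of n active constraints out of m, so the number of vertices is at most C(m, n) = m! / (n!(m-n)!).
m = 3, n = 2
Numerator: 3 * 2
Denominator: 2! = 2
C(3, 2) = 3


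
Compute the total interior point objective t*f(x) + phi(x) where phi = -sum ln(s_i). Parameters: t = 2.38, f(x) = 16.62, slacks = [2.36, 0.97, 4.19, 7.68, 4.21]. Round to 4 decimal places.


Step 1: Compute log-barrier.
ln values: [0.8587, -0.0305, 1.4327, 2.0386, 1.4375]
phi = -(0.8587 - 0.0305 + 1.4327 + 2.0386 + 1.4375) = -5.737
Step 2: Compute augmented objective.
t*f(x) = 2.38*16.62 = 39.5556
Total = 39.5556 - 5.737 = 33.8186


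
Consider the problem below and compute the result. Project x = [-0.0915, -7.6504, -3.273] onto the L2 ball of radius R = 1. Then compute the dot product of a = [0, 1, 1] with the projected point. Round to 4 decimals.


Step 1: Compute ||x|| (intermediates to 6 decimals).
||x|| = sqrt((-0.0915)^2 + (-7.6504)^2 + (-3.273)^2) = 8.32163
Step 2: Project.
Since ||x|| > R, scale = R/||x|| = 1/8.32163 = 0.120169, proj(x) = scale * x
proj(x) = [-0.010995, -0.919341, -0.393313]
Step 3: Dot product.
a^T * proj(x) = 0*(-0.010995) + 1*(-0.919341) + 1*(-0.393313) = -1.3127


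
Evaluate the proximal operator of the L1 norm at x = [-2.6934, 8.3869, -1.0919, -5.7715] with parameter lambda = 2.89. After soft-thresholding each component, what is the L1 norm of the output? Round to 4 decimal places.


Soft-thresholding with lambda = 2.89:
prox(-2.6934) = sign(-2.6934)*max(|-2.6934| - 2.89, 0) = 0.0
prox(8.3869) = sign(8.3869)*max(|8.3869| - 2.89, 0) = 5.4969
prox(-1.0919) = sign(-1.0919)*max(|-1.0919| - 2.89, 0) = 0.0
prox(-5.7715) = sign(-5.7715)*max(|-5.7715| - 2.89, 0) = -2.8815
prox(x) = [0.0, 5.4969, 0.0, -2.8815]
||prox(x)||_1 = 0.0 + 5.4969 + 0.0 + 2.8815 = 8.3784


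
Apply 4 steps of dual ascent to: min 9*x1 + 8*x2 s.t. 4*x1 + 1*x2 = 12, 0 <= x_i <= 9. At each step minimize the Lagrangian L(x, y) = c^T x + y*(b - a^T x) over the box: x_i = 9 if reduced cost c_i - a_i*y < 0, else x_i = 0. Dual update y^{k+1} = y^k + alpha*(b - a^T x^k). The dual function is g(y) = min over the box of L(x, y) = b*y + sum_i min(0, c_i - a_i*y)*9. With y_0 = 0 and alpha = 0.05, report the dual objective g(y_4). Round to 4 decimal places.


Dual ascent for LP: min 9*x1 + 8*x2, 4*x1 + 1*x2 = 12, 0 <= x_i <= 9
Step 1: y^k = 0.0, reduced costs: (9.0, 8.0)
  x^k = (0.0, 0.0), subgradient = b - a^T x = 12.0
  y^{k+1} = 0.0 + 0.05*12.0 = 0.6
Step 2: y^k = 0.6, reduced costs: (6.6, 7.4)
  x^k = (0.0, 0.0), subgradient = b - a^T x = 12.0
  y^{k+1} = 0.6 + 0.05*12.0 = 1.2
Step 3: y^k = 1.2, reduced costs: (4.2, 6.8)
  x^k = (0.0, 0.0), subgradient = b - a^T x = 12.0
  y^{k+1} = 1.2 + 0.05*12.0 = 1.8
Step 4: y^k = 1.8, reduced costs: (1.8, 6.2)
  x^k = (0.0, 0.0), subgradient = b - a^T x = 12.0
  y^{k+1} = 1.8 + 0.05*12.0 = 2.4
Dual objective at y_4 = 2.4: reduced costs (-0.6, 5.6), box minimizer x = (9.0, 0.0)
g(y_4) = b*y + (c1 - a1*y)*x1 + (c2 - a2*y)*x2 = 12*2.4 + (-0.6)*9.0 + 5.6*0.0 = 28.8 - 5.4 + 0.0 = 23.4


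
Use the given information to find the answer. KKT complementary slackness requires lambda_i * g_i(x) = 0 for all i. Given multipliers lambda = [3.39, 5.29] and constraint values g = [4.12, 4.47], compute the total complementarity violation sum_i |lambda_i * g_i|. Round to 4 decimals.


KKT complementary slackness check:
lambda_1 * g_1 = 3.39 * 4.12 = 13.9668
lambda_2 * g_2 = 5.29 * 4.47 = 23.6463
Total violation = 13.9668 + 23.6463 = 37.6131


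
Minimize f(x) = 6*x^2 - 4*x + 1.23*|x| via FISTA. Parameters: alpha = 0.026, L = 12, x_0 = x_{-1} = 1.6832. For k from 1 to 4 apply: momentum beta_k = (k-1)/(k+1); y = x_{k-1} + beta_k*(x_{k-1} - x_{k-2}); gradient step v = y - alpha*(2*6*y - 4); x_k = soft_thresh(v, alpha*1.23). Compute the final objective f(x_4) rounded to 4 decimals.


FISTA on f(x) = 6*x^2 - 4*x + 1.23*|x|
L = 12, alpha = 0.026
Iteration 1: beta = 0.0, y = 1.6832 + 0.0*(1.6832 - 1.6832) = 1.6832
  grad(y) = 16.1984, v = y - alpha*grad = 1.262
  prox(v) = soft_thresh(1.262, 0.032) = 1.2301
Iteration 2: beta = 0.3333, y = 1.2301 + 0.3333*(1.2301 - 1.6832) = 1.079
  grad(y) = 8.9482, v = y - alpha*grad = 0.8464
  prox(v) = soft_thresh(0.8464, 0.032) = 0.8144
Iteration 3: beta = 0.5, y = 0.8144 + 0.5*(0.8144 - 1.2301) = 0.6065
  grad(y) = 3.2785, v = y - alpha*grad = 0.5213
  prox(v) = soft_thresh(0.5213, 0.032) = 0.4893
Iteration 4: beta = 0.6, y = 0.4893 + 0.6*(0.4893 - 0.8144) = 0.2943
  grad(y) = -0.4686, v = y - alpha*grad = 0.3065
  prox(v) = soft_thresh(0.3065, 0.032) = 0.2745
f(x_4) = 6*0.2745^2 - 4*0.2745 + 1.23*|0.2745| = -0.3083


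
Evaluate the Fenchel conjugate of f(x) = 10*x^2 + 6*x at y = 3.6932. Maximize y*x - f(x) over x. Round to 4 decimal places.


f*(y) = sup_x {y*x - a*x^2 - b*x} = sup_x {(y-b)*x - a*x^2}
FOC: (y - b) - 2a*x = 0 => x* = (y - b)/(2a)
x* = (3.6932 - 6)/(2*10) = -0.1153
f*(3.6932) = (y-b)^2/(4a) = (3.6932 - 6)^2/(4*10)
= 5.3213/40 = 0.133


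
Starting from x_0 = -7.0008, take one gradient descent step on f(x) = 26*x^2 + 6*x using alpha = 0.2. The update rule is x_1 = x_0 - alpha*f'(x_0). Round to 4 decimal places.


We compute the gradient at x_0 and apply the update.
f'(x) = 52*x + 6
f'(-7.0008) = 52*-7.0008 + 6 = -358.0416
x_1 = -7.0008 - 0.2*-358.0416 = 64.6075


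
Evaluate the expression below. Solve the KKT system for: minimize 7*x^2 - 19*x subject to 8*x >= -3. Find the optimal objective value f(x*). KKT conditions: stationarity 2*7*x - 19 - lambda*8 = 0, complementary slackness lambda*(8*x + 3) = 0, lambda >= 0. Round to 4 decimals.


Step 1: Try lambda = 0 (constraint inactive).
Stationarity: 2*7*x - 19 = 0
x* = 19/(2*7) = 19/14 = 1.3571 (rounded; the exact value 19/14 is used below)
Check constraint: 8*1.3571 = 10.8568 >= -3 -- satisfied.
Step 2: Compute optimal value.
f(x*) = 7*(19/14)^2 - 19*(19/14) = -12.8929


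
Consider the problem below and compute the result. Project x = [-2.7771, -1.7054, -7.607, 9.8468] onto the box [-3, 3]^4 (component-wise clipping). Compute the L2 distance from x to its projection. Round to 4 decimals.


Project each component onto [-3, 3].
clip(-2.7771) = -2.7771, clip(-1.7054) = -1.7054, clip(-7.607) = -3.0, clip(9.8468) = 3.0
Projection = [-2.7771, -1.7054, -3.0, 3.0]
Squared diffs: [0.0, 0.0, 21.2244, 46.8787]
Distance = sqrt(68.1031) = 8.2525


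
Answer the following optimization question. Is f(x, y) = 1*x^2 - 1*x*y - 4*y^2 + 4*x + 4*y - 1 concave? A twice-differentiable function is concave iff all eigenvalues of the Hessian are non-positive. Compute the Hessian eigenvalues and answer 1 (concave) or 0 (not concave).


The Hessian of f(x,y) = 1*x^2 - 1*x*y - 4*y^2 + 4*x + 4*y - 1 is:
H = [[2, -1], [-1, -8]]
Trace = 2 - 8 = -6
Determinant = 2*-8 - (-1)^2 = -17
Discriminant = (-6)^2 - 4*-17 = 104.0
Eigenvalues: lambda_1 = -8.099, lambda_2 = 2.099
The function is not concave.

0


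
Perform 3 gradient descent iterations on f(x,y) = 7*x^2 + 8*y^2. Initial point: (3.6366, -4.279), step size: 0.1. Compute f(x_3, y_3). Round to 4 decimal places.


Gradient descent on f(x,y) = 7*x^2 + 8*y^2.
Starting point: (3.6366, -4.279), alpha = 0.1
Step 1: grad_x = 2*7*3.6366 = 50.9124, grad_y = 2*8*-4.279 = -68.464
  x_1 = 3.6366 - 0.1*50.9124 = -1.4546
  y_1 = -4.279 - 0.1*-68.464 = 2.5674
Step 2: grad_x = 2*7*-1.4546 = -20.365, grad_y = 2*8*2.5674 = 41.0784
  x_2 = -1.4546 - 0.1*-20.365 = 0.5819
  y_2 = 2.5674 - 0.1*41.0784 = -1.5404
Step 3: grad_x = 2*7*0.5819 = 8.146, grad_y = 2*8*-1.5404 = -24.647
  x_3 = 0.5819 - 0.1*8.146 = -0.2327
  y_3 = -1.5404 - 0.1*-24.647 = 0.9243
f(-0.2327, 0.9243) = 7*(-0.2327)^2 + 8*0.9243^2 = 7.2133


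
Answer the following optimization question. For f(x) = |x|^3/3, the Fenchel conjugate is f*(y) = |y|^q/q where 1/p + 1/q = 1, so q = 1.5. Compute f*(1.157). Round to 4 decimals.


The conjugate exponent q satisfies 1/p + 1/q = 1.
p = 3, so q = 3/(3 - 1) = 1.5
|y|^q = 1.157^1.5 = 1.2445
f*(1.157) = 1.2445 / 1.5 = 0.8297


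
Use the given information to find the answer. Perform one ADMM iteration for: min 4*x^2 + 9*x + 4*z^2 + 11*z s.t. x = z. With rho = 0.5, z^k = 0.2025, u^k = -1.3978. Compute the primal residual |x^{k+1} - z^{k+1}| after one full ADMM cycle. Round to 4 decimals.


ADMM iteration with rho = 0.5, z^k = 0.2025, u^k = -1.3978
Step 1: x-update.
Minimize 4*x^2 + 9*x + (0.5/2)*(x - 0.2025 - 1.3978)^2
FOC: (2*4 + 0.5)*x = -9 + 0.5*(0.2025 + 1.3978)
x^{k+1} = -0.9647
Step 2: z-update.
Minimize 4*z^2 + 11*z + (0.5/2)*(-0.9647 - z - 1.3978)^2
FOC: (2*4 + 0.5)*z = -11 + 0.5*(-0.9647 - 1.3978)
z^{k+1} = -1.4331
Step 3: u-update.
u^{k+1} = -1.3978 - 0.9647 + 1.4331 = -0.9294
Step 4: Primal residual = |-0.9647 + 1.4331| = 0.4684


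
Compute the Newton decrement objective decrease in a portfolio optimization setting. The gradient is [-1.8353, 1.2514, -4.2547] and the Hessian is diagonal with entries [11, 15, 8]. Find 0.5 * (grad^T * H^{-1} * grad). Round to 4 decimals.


Step 1: H is diagonal, so H^(-1) * g = [-0.1668, 0.0834, -0.5318].
Step 2: g^T H^(-1) g = sum_i g_i^2 / H_ii
  = (-1.8353)^2/11 + (1.2514)^2/15 + (-4.2547)^2/8
  = 0.3062 + 0.1044 + 2.2628 = 2.6734
Step 3: Objective decrease = 0.5 * g^T H^(-1) g = 1.3367


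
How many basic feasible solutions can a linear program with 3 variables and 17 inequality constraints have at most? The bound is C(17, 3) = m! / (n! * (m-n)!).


Each vertex corresponds to some choice of n active constraints out of m, so the number of vertices is at most C(m, n) = m! / (n!(m-n)!).
m = 17, n = 3
Numerator: 17 * 16 * 15
Denominator: 3! = 6
C(17, 3) = 680


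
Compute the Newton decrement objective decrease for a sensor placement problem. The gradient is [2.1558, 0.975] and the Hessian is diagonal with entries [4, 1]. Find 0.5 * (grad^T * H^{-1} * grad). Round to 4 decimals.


Step 1: H is diagonal, so H^(-1) * g = [0.539, 0.975].
Step 2: g^T H^(-1) g = sum_i g_i^2 / H_ii
  = (2.1558)^2/4 + (0.975)^2/1
  = 1.1619 + 0.9506 = 2.1125
Step 3: Objective decrease = 0.5 * g^T H^(-1) g = 1.0562


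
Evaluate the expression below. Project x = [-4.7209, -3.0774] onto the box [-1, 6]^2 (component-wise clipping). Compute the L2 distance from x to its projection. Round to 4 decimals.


Project each component onto [-1, 6].
clip(-4.7209) = -1.0, clip(-3.0774) = -1.0
Projection = [-1.0, -1.0]
Squared diffs: [13.8451, 4.3156]
Distance = sqrt(18.1607) = 4.2615


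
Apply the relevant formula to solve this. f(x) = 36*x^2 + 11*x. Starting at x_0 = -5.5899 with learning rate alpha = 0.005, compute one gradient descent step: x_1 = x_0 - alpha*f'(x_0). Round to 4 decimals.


We compute the gradient at x_0 and apply the update.
f'(x) = 72*x + 11
f'(-5.5899) = 72*-5.5899 + 11 = -391.4728
x_1 = -5.5899 - 0.005*-391.4728 = -3.6325


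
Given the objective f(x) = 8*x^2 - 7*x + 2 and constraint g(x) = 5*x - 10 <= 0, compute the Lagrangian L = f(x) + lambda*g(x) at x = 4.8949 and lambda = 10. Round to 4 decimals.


Step 1: Evaluate f(x).
f(4.8949) = 8*4.8949^2 - 7*4.8949 + 2 = 159.4161
Step 2: Evaluate g(x).
g(4.8949) = 5*4.8949 - 10 = 14.4745
Step 3: Compute Lagrangian.
L = 159.4161 + 10*14.4745 = 304.1611


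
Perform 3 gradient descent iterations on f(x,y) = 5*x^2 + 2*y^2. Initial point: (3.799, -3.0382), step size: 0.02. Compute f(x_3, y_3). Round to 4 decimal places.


Gradient descent on f(x,y) = 5*x^2 + 2*y^2.
Starting point: (3.799, -3.0382), alpha = 0.02
Step 1: grad_x = 2*5*3.799 = 37.99, grad_y = 2*2*-3.0382 = -12.1528
  x_1 = 3.799 - 0.02*37.99 = 3.0392
  y_1 = -3.0382 - 0.02*-12.1528 = -2.7951
Step 2: grad_x = 2*5*3.0392 = 30.392, grad_y = 2*2*-2.7951 = -11.1806
  x_2 = 3.0392 - 0.02*30.392 = 2.4314
  y_2 = -2.7951 - 0.02*-11.1806 = -2.5715
Step 3: grad_x = 2*5*2.4314 = 24.3136, grad_y = 2*2*-2.5715 = -10.2861
  x_3 = 2.4314 - 0.02*24.3136 = 1.9451
  y_3 = -2.5715 - 0.02*-10.2861 = -2.3658
f(1.9451, -2.3658) = 5*1.9451^2 + 2*(-2.3658)^2 = 30.1109


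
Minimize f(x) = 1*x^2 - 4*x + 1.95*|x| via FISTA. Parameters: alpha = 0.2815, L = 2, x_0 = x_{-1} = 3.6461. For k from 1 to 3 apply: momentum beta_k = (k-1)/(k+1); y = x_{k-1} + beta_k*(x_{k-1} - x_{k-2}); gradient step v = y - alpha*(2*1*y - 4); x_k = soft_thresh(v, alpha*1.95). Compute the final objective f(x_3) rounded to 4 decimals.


FISTA on f(x) = 1*x^2 - 4*x + 1.95*|x|
L = 2, alpha = 0.2815
Iteration 1: beta = 0.0, y = 3.6461 + 0.0*(3.6461 - 3.6461) = 3.6461
  grad(y) = 3.2922, v = y - alpha*grad = 2.7193
  prox(v) = soft_thresh(2.7193, 0.5489) = 2.1704
Iteration 2: beta = 0.3333, y = 2.1704 + 0.3333*(2.1704 - 3.6461) = 1.6785
  grad(y) = -0.6429, v = y - alpha*grad = 1.8595
  prox(v) = soft_thresh(1.8595, 0.5489) = 1.3106
Iteration 3: beta = 0.5, y = 1.3106 + 0.5*(1.3106 - 2.1704) = 0.8807
  grad(y) = -2.2386, v = y - alpha*grad = 1.5109
  prox(v) = soft_thresh(1.5109, 0.5489) = 0.9619
f(x_3) = 1*0.9619^2 - 4*0.9619 + 1.95*|0.9619| = -1.0466


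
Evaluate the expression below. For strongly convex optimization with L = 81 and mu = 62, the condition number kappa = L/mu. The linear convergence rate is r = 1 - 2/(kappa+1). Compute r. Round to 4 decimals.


Step 1: Compute the condition number.
kappa = L/mu = 81/62 = 1.3065
Step 2: Compute the convergence rate.
r = 1 - 2/(kappa + 1) = 1 - 2*mu/(L + mu) = (L - mu)/(L + mu) = 19/143 = 0.1329


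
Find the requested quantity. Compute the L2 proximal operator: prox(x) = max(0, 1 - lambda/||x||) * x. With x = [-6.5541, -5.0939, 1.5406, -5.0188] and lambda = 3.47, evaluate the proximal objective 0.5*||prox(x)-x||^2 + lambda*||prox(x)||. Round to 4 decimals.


Step 1: Compute ||x||.
||x|| = 9.8217
Step 2: Compute scaling factor.
scale = max(0, 1 - 3.47/9.8217) = 0.6467
Step 3: prox(x) = [-4.2385, -3.2942, 0.9963, -3.2457]
||prox(x)|| = 6.3517
Step 4: Proximal objective.
0.5*||prox-x||^2 = 6.0205
lambda*||prox|| = 22.0404
Total = 28.0609


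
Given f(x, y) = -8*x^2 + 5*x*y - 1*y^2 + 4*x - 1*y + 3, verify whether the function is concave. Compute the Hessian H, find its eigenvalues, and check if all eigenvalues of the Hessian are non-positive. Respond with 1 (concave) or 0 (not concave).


The Hessian of f(x,y) = -8*x^2 + 5*x*y - 1*y^2 + 4*x - 1*y + 3 is:
H = [[-16, 5], [5, -2]]
Trace = -16 - 2 = -18
Determinant = -16*-2 - (5)^2 = 7
Discriminant = (-18)^2 - 4*7 = 296.0
Eigenvalues: lambda_1 = -17.6023, lambda_2 = -0.3977
The function is concave.

1


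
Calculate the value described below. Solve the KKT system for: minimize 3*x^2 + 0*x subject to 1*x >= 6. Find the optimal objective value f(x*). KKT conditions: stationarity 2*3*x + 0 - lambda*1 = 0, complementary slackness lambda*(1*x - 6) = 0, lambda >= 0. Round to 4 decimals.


Step 1: Try lambda = 0 (constraint inactive).
x_unc = 0/(2*3) = 0.0
Check: 1*0.0 = 0.0 < 6 -- violated!
Step 2: Constraint must be active: 1*x = 6
x* = 6/1 = 6.0
lambda = (2*3*6.0 + 0)/1 = 36.0
Step 3: Compute optimal value.
f(x*) = 3*6.0^2 + 0*6.0 = 108.0


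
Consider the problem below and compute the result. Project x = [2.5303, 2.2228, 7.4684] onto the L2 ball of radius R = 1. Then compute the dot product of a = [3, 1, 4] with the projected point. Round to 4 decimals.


Step 1: Compute ||x|| (intermediates to 6 decimals).
||x|| = sqrt(2.5303^2 + 2.2228^2 + 7.4684^2) = 8.192695
Step 2: Project.
Since ||x|| > R, scale = R/||x|| = 1/8.192695 = 0.12206, proj(x) = scale * x
proj(x) = [0.308848, 0.271315, 0.911593]
Step 3: Dot product.
a^T * proj(x) = 3*0.308848 + 1*0.271315 + 4*0.911593 = 4.8442


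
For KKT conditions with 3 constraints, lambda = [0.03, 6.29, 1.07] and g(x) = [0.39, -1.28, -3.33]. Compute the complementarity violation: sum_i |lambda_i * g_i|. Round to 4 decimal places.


KKT complementary slackness check:
lambda_1 * g_1 = 0.03 * 0.39 = 0.0117
lambda_2 * g_2 = 6.29 * -1.28 = -8.0512
lambda_3 * g_3 = 1.07 * -3.33 = -3.5631
Total violation = 0.0117 + 8.0512 + 3.5631 = 11.626


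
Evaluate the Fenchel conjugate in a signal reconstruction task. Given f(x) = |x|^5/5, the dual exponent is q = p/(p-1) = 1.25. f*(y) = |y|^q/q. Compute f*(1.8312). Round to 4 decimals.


The conjugate exponent q satisfies 1/p + 1/q = 1.
p = 5, so q = 5/(5 - 1) = 1.25
|y|^q = 1.8312^1.25 = 2.1302
f*(1.8312) = 2.1302 / 1.25 = 1.7042


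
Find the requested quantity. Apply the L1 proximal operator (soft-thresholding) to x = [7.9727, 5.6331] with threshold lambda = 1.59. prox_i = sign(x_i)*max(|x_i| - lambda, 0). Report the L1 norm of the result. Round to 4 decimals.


Soft-thresholding with lambda = 1.59:
prox(7.9727) = sign(7.9727)*max(|7.9727| - 1.59, 0) = 6.3827
prox(5.6331) = sign(5.6331)*max(|5.6331| - 1.59, 0) = 4.0431
prox(x) = [6.3827, 4.0431]
||prox(x)||_1 = 6.3827 + 4.0431 = 10.4258


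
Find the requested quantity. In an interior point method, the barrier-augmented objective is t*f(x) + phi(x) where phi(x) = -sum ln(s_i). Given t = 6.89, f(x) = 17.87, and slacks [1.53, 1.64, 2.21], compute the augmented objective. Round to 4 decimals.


Step 1: Compute log-barrier.
ln values: [0.4253, 0.4947, 0.793]
phi = -(0.4253 + 0.4947 + 0.793) = -1.713
Step 2: Compute augmented objective.
t*f(x) = 6.89*17.87 = 123.1243
Total = 123.1243 - 1.713 = 121.4113


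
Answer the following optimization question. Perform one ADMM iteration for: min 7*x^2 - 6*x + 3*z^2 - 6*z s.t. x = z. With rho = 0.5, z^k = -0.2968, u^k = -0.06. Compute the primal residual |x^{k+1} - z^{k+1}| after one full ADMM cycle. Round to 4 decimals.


ADMM iteration with rho = 0.5, z^k = -0.2968, u^k = -0.06
Step 1: x-update.
Minimize 7*x^2 - 6*x + (0.5/2)*(x + 0.2968 - 0.06)^2
FOC: (2*7 + 0.5)*x = 6 + 0.5*(-0.2968 + 0.06)
x^{k+1} = 0.4056
Step 2: z-update.
Minimize 3*z^2 - 6*z + (0.5/2)*(0.4056 - z - 0.06)^2
FOC: (2*3 + 0.5)*z = 6 + 0.5*(0.4056 - 0.06)
z^{k+1} = 0.9497
Step 3: u-update.
u^{k+1} = -0.06 + 0.4056 - 0.9497 = -0.604
Step 4: Primal residual = |0.4056 - 0.9497| = 0.544


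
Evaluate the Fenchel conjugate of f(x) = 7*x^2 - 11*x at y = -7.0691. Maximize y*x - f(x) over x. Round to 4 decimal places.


f*(y) = sup_x {y*x - a*x^2 - b*x} = sup_x {(y-b)*x - a*x^2}
FOC: (y - b) - 2a*x = 0 => x* = (y - b)/(2a)
x* = (-7.0691 + 11)/(2*7) = 0.2808
f*(-7.0691) = (y-b)^2/(4a) = (-7.0691 + 11)^2/(4*7)
= 15.452/28 = 0.5519


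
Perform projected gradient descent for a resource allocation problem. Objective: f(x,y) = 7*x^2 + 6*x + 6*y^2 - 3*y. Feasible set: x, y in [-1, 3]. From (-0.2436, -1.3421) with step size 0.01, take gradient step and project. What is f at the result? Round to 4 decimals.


Step 1: Compute gradient at (-0.2436, -1.3421).
grad_x = 2*7*-0.2436 + 6 = 2.5896
grad_y = 2*6*-1.3421 - 3 = -19.1052
Step 2: Gradient step.
x_raw = -0.2436 - 0.01*2.5896 = -0.2695
y_raw = -1.3421 - 0.01*-19.1052 = -1.151
Step 3: Project onto [-1, 3].
x_proj = clip(-0.2695) = -0.2695
y_proj = clip(-1.151) = -1.0
Step 4: Evaluate f.
f(-0.2695, -1.0) = 7.8914


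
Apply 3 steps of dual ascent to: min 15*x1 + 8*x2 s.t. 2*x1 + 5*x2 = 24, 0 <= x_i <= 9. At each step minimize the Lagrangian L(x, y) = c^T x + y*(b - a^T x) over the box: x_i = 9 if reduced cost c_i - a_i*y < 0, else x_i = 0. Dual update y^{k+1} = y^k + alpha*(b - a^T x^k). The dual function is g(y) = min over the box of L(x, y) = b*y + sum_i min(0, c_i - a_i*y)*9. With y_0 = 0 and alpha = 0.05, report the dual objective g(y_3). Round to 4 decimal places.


Dual ascent for LP: min 15*x1 + 8*x2, 2*x1 + 5*x2 = 24, 0 <= x_i <= 9
Step 1: y^k = 0.0, reduced costs: (15.0, 8.0)
  x^k = (0.0, 0.0), subgradient = b - a^T x = 24.0
  y^{k+1} = 0.0 + 0.05*24.0 = 1.2
Step 2: y^k = 1.2, reduced costs: (12.6, 2.0)
  x^k = (0.0, 0.0), subgradient = b - a^T x = 24.0
  y^{k+1} = 1.2 + 0.05*24.0 = 2.4
Step 3: y^k = 2.4, reduced costs: (10.2, -4.0)
  x^k = (0.0, 9.0), subgradient = b - a^T x = -21.0
  y^{k+1} = 2.4 + 0.05*-21.0 = 1.35
Dual objective at y_3 = 1.35: reduced costs (12.3, 1.25), box minimizer x = (0.0, 0.0)
g(y_3) = b*y + (c1 - a1*y)*x1 + (c2 - a2*y)*x2 = 24*1.35 + 12.3*0.0 + 1.25*0.0 = 32.4 + 0.0 + 0.0 = 32.4


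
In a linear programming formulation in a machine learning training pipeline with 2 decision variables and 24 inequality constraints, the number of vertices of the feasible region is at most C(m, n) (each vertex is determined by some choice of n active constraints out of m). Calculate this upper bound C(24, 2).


Each vertex corresponds to some choice of n active constraints out of m, so the number of vertices is at most C(m, n) = m! / (n!(m-n)!).
m = 24, n = 2
Numerator: 24 * 23
Denominator: 2! = 2
C(24, 2) = 276


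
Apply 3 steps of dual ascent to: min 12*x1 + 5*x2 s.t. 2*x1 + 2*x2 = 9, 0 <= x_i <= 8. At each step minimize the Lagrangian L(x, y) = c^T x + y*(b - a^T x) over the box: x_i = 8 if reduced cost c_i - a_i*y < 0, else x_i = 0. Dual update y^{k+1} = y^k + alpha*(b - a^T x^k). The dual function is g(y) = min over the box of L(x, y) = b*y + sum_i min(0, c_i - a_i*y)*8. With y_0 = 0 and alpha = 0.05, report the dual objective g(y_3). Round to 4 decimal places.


Dual ascent for LP: min 12*x1 + 5*x2, 2*x1 + 2*x2 = 9, 0 <= x_i <= 8
Step 1: y^k = 0.0, reduced costs: (12.0, 5.0)
  x^k = (0.0, 0.0), subgradient = b - a^T x = 9.0
  y^{k+1} = 0.0 + 0.05*9.0 = 0.45
Step 2: y^k = 0.45, reduced costs: (11.1, 4.1)
  x^k = (0.0, 0.0), subgradient = b - a^T x = 9.0
  y^{k+1} = 0.45 + 0.05*9.0 = 0.9
Step 3: y^k = 0.9, reduced costs: (10.2, 3.2)
  x^k = (0.0, 0.0), subgradient = b - a^T x = 9.0
  y^{k+1} = 0.9 + 0.05*9.0 = 1.35
Dual objective at y_3 = 1.35: reduced costs (9.3, 2.3), box minimizer x = (0.0, 0.0)
g(y_3) = b*y + (c1 - a1*y)*x1 + (c2 - a2*y)*x2 = 9*1.35 + 9.3*0.0 + 2.3*0.0 = 12.15 + 0.0 + 0.0 = 12.15


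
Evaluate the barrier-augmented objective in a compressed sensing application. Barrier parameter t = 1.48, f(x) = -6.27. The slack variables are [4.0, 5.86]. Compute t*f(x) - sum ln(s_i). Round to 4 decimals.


Step 1: Compute log-barrier.
ln values: [1.3863, 1.7681]
phi = -(1.3863 + 1.7681) = -3.1544
Step 2: Compute augmented objective.
t*f(x) = 1.48*-6.27 = -9.2796
Total = -9.2796 - 3.1544 = -12.434


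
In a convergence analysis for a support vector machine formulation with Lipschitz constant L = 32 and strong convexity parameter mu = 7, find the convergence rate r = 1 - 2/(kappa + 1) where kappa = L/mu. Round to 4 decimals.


Step 1: Compute the condition number.
kappa = L/mu = 32/7 = 4.5714
Step 2: Compute the convergence rate.
r = 1 - 2/(kappa + 1) = 1 - 2*mu/(L + mu) = (L - mu)/(L + mu) = 25/39 = 0.641


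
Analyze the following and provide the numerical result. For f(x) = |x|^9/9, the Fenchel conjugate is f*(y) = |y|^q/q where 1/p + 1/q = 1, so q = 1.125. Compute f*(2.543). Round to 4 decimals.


The conjugate exponent q satisfies 1/p + 1/q = 1.
p = 9, so q = 9/(9 - 1) = 1.125
|y|^q = 2.543^1.125 = 2.8577
f*(2.543) = 2.8577 / 1.125 = 2.5402


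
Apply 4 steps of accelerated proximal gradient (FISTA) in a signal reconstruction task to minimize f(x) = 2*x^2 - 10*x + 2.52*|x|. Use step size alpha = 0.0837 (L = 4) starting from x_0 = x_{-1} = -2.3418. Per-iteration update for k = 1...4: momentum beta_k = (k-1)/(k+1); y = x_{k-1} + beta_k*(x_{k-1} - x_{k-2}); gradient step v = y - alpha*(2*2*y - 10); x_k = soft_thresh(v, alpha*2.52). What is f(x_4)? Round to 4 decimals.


FISTA on f(x) = 2*x^2 - 10*x + 2.52*|x|
L = 4, alpha = 0.0837
Iteration 1: beta = 0.0, y = -2.3418 + 0.0*(-2.3418 + 2.3418) = -2.3418
  grad(y) = -19.3672, v = y - alpha*grad = -0.7208
  prox(v) = soft_thresh(-0.7208, 0.2109) = -0.5098
Iteration 2: beta = 0.3333, y = -0.5098 + 0.3333*(-0.5098 + 2.3418) = 0.1008
  grad(y) = -9.5968, v = y - alpha*grad = 0.9041
  prox(v) = soft_thresh(0.9041, 0.2109) = 0.6931
Iteration 3: beta = 0.5, y = 0.6931 + 0.5*(0.6931 + 0.5098) = 1.2946
  grad(y) = -4.8215, v = y - alpha*grad = 1.6982
  prox(v) = soft_thresh(1.6982, 0.2109) = 1.4873
Iteration 4: beta = 0.6, y = 1.4873 + 0.6*(1.4873 - 0.6931) = 1.9637
  grad(y) = -2.1451, v = y - alpha*grad = 2.1433
  prox(v) = soft_thresh(2.1433, 0.2109) = 1.9324
f(x_4) = 2*1.9324^2 - 10*1.9324 + 2.52*|1.9324| = -6.986


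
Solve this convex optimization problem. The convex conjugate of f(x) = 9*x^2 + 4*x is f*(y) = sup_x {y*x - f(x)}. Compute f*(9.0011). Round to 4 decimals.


f*(y) = sup_x {y*x - a*x^2 - b*x} = sup_x {(y-b)*x - a*x^2}
FOC: (y - b) - 2a*x = 0 => x* = (y - b)/(2a)
x* = (9.0011 - 4)/(2*9) = 0.2778
f*(9.0011) = (y-b)^2/(4a) = (9.0011 - 4)^2/(4*9)
= 25.011/36 = 0.6948


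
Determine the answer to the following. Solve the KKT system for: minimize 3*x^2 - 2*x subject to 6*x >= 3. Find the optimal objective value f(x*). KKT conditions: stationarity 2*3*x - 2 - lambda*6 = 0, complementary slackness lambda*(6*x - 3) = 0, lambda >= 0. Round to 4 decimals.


Step 1: Try lambda = 0 (constraint inactive).
x_unc = 2/(2*3) = 0.3333
Check: 6*0.3333 = 1.9998 < 3 -- violated!
Step 2: Constraint must be active: 6*x = 3
x* = 3/6 = 0.5
lambda = (2*3*0.5 - 2)/6 = 0.1667
Step 3: Compute optimal value.
f(x*) = 3*0.5^2 - 2*0.5 = -0.25


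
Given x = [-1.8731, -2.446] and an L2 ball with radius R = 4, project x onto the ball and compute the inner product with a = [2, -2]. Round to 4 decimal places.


Step 1: Compute ||x|| (intermediates to 6 decimals).
||x|| = sqrt((-1.8731)^2 + (-2.446)^2) = 3.080815
Step 2: Project.
Since ||x|| <= R, proj = x (no scaling needed).
proj(x) = [-1.8731, -2.446]
Step 3: Dot product.
a^T * proj(x) = 2*(-1.8731) - 2*(-2.446) = 1.1458


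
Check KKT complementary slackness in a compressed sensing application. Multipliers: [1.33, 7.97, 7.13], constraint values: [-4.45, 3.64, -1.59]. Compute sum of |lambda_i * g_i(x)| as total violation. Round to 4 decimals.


KKT complementary slackness check:
lambda_1 * g_1 = 1.33 * -4.45 = -5.9185
lambda_2 * g_2 = 7.97 * 3.64 = 29.0108
lambda_3 * g_3 = 7.13 * -1.59 = -11.3367
Total violation = 5.9185 + 29.0108 + 11.3367 = 46.266


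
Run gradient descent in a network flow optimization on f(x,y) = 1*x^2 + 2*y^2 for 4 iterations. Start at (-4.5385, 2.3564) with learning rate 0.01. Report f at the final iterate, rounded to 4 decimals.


Gradient descent on f(x,y) = 1*x^2 + 2*y^2.
Starting point: (-4.5385, 2.3564), alpha = 0.01
Step 1: grad_x = 2*1*-4.5385 = -9.077, grad_y = 2*2*2.3564 = 9.4256
  x_1 = -4.5385 - 0.01*-9.077 = -4.4477
  y_1 = 2.3564 - 0.01*9.4256 = 2.2621
Step 2: grad_x = 2*1*-4.4477 = -8.8955, grad_y = 2*2*2.2621 = 9.0486
  x_2 = -4.4477 - 0.01*-8.8955 = -4.3588
  y_2 = 2.2621 - 0.01*9.0486 = 2.1717
Step 3: grad_x = 2*1*-4.3588 = -8.7176, grad_y = 2*2*2.1717 = 8.6866
  x_3 = -4.3588 - 0.01*-8.7176 = -4.2716
  y_3 = 2.1717 - 0.01*8.6866 = 2.0848
Step 4: grad_x = 2*1*-4.2716 = -8.5432, grad_y = 2*2*2.0848 = 8.3392
  x_4 = -4.2716 - 0.01*-8.5432 = -4.1862
  y_4 = 2.0848 - 0.01*8.3392 = 2.0014
f(-4.1862, 2.0014) = 1*(-4.1862)^2 + 2*2.0014^2 = 25.5352


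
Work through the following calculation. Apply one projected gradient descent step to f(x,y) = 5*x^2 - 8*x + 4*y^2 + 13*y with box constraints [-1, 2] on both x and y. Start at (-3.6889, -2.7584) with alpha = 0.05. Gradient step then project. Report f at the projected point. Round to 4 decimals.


Step 1: Compute gradient at (-3.6889, -2.7584).
grad_x = 2*5*-3.6889 - 8 = -44.889
grad_y = 2*4*-2.7584 + 13 = -9.0672
Step 2: Gradient step.
x_raw = -3.6889 - 0.05*-44.889 = -1.4445
y_raw = -2.7584 - 0.05*-9.0672 = -2.305
Step 3: Project onto [-1, 2].
x_proj = clip(-1.4445) = -1.0
y_proj = clip(-2.305) = -1.0
Step 4: Evaluate f.
f(-1.0, -1.0) = 4.0


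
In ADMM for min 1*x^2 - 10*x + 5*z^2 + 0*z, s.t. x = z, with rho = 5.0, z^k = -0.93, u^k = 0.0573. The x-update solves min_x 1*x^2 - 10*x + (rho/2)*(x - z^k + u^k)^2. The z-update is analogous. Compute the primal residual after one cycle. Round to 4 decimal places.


ADMM iteration with rho = 5.0, z^k = -0.93, u^k = 0.0573
Step 1: x-update.
Minimize 1*x^2 - 10*x + (5.0/2)*(x + 0.93 + 0.0573)^2
FOC: (2*1 + 5.0)*x = 10 + 5.0*(-0.93 - 0.0573)
x^{k+1} = 0.7234
Step 2: z-update.
Minimize 5*z^2 + 0*z + (5.0/2)*(0.7234 - z + 0.0573)^2
FOC: (2*5 + 5.0)*z = 0 + 5.0*(0.7234 + 0.0573)
z^{k+1} = 0.2602
Step 3: u-update.
u^{k+1} = 0.0573 + 0.7234 - 0.2602 = 0.5204
Step 4: Primal residual = |0.7234 - 0.2602| = 0.4631


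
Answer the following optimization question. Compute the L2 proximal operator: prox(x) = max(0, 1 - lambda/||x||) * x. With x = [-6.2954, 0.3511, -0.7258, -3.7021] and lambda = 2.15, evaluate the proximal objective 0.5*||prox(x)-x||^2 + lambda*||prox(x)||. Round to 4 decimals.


Step 1: Compute ||x||.
||x|| = 7.3476
Step 2: Compute scaling factor.
scale = max(0, 1 - 2.15/7.3476) = 0.7074
Step 3: prox(x) = [-4.4533, 0.2484, -0.5134, -2.6188]
||prox(x)|| = 5.1976
Step 4: Proximal objective.
0.5*||prox-x||^2 = 2.3113
lambda*||prox|| = 11.1748
Total = 13.4862


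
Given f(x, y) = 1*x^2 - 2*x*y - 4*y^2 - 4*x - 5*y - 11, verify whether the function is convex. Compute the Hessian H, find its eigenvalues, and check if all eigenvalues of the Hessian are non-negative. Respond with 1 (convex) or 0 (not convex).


The Hessian of f(x,y) = 1*x^2 - 2*x*y - 4*y^2 - 4*x - 5*y - 11 is:
H = [[2, -2], [-2, -8]]
Trace = 2 - 8 = -6
Determinant = 2*-8 - (-2)^2 = -20
Discriminant = (-6)^2 - 4*-20 = 116.0
Eigenvalues: lambda_1 = -8.3852, lambda_2 = 2.3852
The function is not convex.

0


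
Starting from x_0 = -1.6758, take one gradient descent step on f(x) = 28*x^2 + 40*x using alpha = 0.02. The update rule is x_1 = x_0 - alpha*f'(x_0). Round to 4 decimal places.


We compute the gradient at x_0 and apply the update.
f'(x) = 56*x + 40
f'(-1.6758) = 56*-1.6758 + 40 = -53.8448
x_1 = -1.6758 - 0.02*-53.8448 = -0.5989


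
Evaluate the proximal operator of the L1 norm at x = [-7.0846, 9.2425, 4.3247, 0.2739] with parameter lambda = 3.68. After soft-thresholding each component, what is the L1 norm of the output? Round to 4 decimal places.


Soft-thresholding with lambda = 3.68:
prox(-7.0846) = sign(-7.0846)*max(|-7.0846| - 3.68, 0) = -3.4046
prox(9.2425) = sign(9.2425)*max(|9.2425| - 3.68, 0) = 5.5625
prox(4.3247) = sign(4.3247)*max(|4.3247| - 3.68, 0) = 0.6447
prox(0.2739) = sign(0.2739)*max(|0.2739| - 3.68, 0) = 0.0
prox(x) = [-3.4046, 5.5625, 0.6447, 0.0]
||prox(x)||_1 = 3.4046 + 5.5625 + 0.6447 + 0.0 = 9.6118


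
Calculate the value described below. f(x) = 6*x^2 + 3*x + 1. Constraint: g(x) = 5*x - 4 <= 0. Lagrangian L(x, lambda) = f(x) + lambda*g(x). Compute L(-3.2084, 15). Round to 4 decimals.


Step 1: Evaluate f(x).
f(-3.2084) = 6*(-3.2084)^2 + 3*(-3.2084) + 1 = 53.1378
Step 2: Evaluate g(x).
g(-3.2084) = 5*-3.2084 - 4 = -20.042
Step 3: Compute Lagrangian.
L = 53.1378 + 15*-20.042 = -247.4922


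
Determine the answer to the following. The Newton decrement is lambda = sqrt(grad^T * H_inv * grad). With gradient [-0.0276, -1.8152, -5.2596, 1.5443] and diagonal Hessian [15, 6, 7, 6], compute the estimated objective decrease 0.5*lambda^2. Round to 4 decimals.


Step 1: H is diagonal, so H^(-1) * g = [-0.0018, -0.3025, -0.7514, 0.2574].
Step 2: g^T H^(-1) g = sum_i g_i^2 / H_ii
  = (-0.0276)^2/15 + (-1.8152)^2/6 + (-5.2596)^2/7 + (1.5443)^2/6
  = 0.0001 + 0.5492 + 3.9519 + 0.3975 = 4.8986
Step 3: Objective decrease = 0.5 * g^T H^(-1) g = 2.4493


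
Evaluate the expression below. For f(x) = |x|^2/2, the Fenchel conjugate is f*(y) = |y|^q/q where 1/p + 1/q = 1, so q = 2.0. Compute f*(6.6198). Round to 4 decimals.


The conjugate exponent q satisfies 1/p + 1/q = 1.
p = 2, so q = 2/(2 - 1) = 2.0
|y|^q = 6.6198^2.0 = 43.8218
f*(6.6198) = 43.8218 / 2.0 = 21.9109


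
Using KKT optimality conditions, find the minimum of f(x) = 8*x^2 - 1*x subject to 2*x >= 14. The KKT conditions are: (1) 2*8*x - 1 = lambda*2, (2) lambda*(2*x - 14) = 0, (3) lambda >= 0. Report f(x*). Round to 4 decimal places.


Step 1: Try lambda = 0 (constraint inactive).
x_unc = 1/(2*8) = 0.0625
Check: 2*0.0625 = 0.125 < 14 -- violated!
Step 2: Constraint must be active: 2*x = 14
x* = 14/2 = 7.0
lambda = (2*8*7.0 - 1)/2 = 55.5
Step 3: Compute optimal value.
f(x*) = 8*7.0^2 - 1*7.0 = 385.0


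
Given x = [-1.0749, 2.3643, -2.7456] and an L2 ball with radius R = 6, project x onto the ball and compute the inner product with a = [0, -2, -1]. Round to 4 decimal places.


Step 1: Compute ||x|| (intermediates to 6 decimals).
||x|| = sqrt((-1.0749)^2 + 2.3643^2 + (-2.7456)^2) = 3.779371
Step 2: Project.
Since ||x|| <= R, proj = x (no scaling needed).
proj(x) = [-1.0749, 2.3643, -2.7456]
Step 3: Dot product.
a^T * proj(x) = 0*(-1.0749) - 2*2.3643 - 1*(-2.7456) = -1.983


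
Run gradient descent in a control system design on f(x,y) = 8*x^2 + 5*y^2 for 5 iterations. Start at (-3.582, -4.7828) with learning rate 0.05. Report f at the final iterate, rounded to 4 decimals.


Gradient descent on f(x,y) = 8*x^2 + 5*y^2.
Starting point: (-3.582, -4.7828), alpha = 0.05
Step 1: grad_x = 2*8*-3.582 = -57.312, grad_y = 2*5*-4.7828 = -47.828
  x_1 = -3.582 - 0.05*-57.312 = -0.7164
  y_1 = -4.7828 - 0.05*-47.828 = -2.3914
Step 2: grad_x = 2*8*-0.7164 = -11.4624, grad_y = 2*5*-2.3914 = -23.914
  x_2 = -0.7164 - 0.05*-11.4624 = -0.1433
  y_2 = -2.3914 - 0.05*-23.914 = -1.1957
Step 3: grad_x = 2*8*-0.1433 = -2.2925, grad_y = 2*5*-1.1957 = -11.957
  x_3 = -0.1433 - 0.05*-2.2925 = -0.0287
  y_3 = -1.1957 - 0.05*-11.957 = -0.5979
Step 4: grad_x = 2*8*-0.0287 = -0.4585, grad_y = 2*5*-0.5979 = -5.9785
  x_4 = -0.0287 - 0.05*-0.4585 = -0.0057
  y_4 = -0.5979 - 0.05*-5.9785 = -0.2989
Step 5: grad_x = 2*8*-0.0057 = -0.0917, grad_y = 2*5*-0.2989 = -2.9893
  x_5 = -0.0057 - 0.05*-0.0917 = -0.0011
  y_5 = -0.2989 - 0.05*-2.9893 = -0.1495
f(-0.0011, -0.1495) = 8*(-0.0011)^2 + 5*(-0.1495)^2 = 0.1117


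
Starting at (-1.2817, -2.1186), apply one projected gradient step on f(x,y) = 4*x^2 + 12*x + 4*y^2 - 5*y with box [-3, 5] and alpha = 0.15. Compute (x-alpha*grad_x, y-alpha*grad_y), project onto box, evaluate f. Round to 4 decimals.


Step 1: Compute gradient at (-1.2817, -2.1186).
grad_x = 2*4*-1.2817 + 12 = 1.7464
grad_y = 2*4*-2.1186 - 5 = -21.9488
Step 2: Gradient step.
x_raw = -1.2817 - 0.15*1.7464 = -1.5437
y_raw = -2.1186 - 0.15*-21.9488 = 1.1737
Step 3: Project onto [-3, 5].
x_proj = clip(-1.5437) = -1.5437
y_proj = clip(1.1737) = 1.1737
Step 4: Evaluate f.
f(-1.5437, 1.1737) = -9.3505
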